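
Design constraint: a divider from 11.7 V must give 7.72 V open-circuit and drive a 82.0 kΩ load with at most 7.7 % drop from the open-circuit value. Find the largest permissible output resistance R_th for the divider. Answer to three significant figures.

R_th ≤ 6.84 kΩ

Loading drop = R_th/(R_th + R_L) ≤ 0.0770, so R_th ≤ R_L · ε/(1−ε) = 82.0 kΩ × 0.0770/0.9230 = 6.84 kΩ.
(Any R1, R2 with R2/(R1+R2) = 0.660 and R1‖R2 ≤ 6.84 kΩ will meet the spec.)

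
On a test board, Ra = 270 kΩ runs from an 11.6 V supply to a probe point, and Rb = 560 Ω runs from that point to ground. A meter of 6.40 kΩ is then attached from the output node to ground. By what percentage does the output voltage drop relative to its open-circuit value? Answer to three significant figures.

8.03 %

Unloaded V = 11.6 × 560/270600 = 0.024009 V.
Loaded: Rb‖R_L = 514.9 Ω, giving V = 11.6 × 514.9/270500 = 0.022081 V.
Drop = (0.024009 − 0.022081) / 0.024009 = 8.03 %.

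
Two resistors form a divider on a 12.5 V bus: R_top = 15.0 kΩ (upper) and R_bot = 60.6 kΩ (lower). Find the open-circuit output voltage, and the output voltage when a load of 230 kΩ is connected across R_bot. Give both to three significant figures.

Unloaded: 10.0 V; loaded: 9.52 V

Open-circuit: V = 12.5 × 60.6/(15.0 + 60.6) = 10.0 V.
With the load, R_bot becomes R_bot‖R_L = 47.96 kΩ, so V = 12.5 × 47.96/62.96 = 9.52 V.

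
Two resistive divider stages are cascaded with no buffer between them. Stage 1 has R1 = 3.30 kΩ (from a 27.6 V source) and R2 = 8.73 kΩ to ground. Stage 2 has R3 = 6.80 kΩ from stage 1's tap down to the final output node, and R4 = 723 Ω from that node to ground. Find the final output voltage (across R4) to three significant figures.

V_out ≈ 1.46 V

Stage 2 presents R3+R4 = 7523 Ω as a load on stage 1's tap.
Stage 1's lower leg becomes R2‖(R3+R4) = 4041 Ω, so V_mid = 27.6 × 4041/7341 = 15.19 V.
Stage 2 is itself unloaded: V_out = V_mid × R4/(R3+R4) = 15.19 × 723/7523 = 1.46 V.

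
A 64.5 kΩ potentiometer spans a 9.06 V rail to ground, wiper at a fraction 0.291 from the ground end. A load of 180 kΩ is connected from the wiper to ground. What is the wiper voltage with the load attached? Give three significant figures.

The wiper splits the pot into (1−α)R = 45.73 kΩ above and αR = 18.77 kΩ below.
Lower section ‖ load = 17.00 kΩ.
V_wiper = 9.06 × 17.00/(45.73 + 17.00) = 2.45 V.

V ≈ 2.45 V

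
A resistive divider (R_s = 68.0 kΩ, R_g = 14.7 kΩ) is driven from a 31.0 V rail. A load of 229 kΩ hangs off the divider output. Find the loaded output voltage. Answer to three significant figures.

V_out ≈ 5.23 V

The load sits in parallel with R_g: R_g‖R_L = (14.7 × 229) / (14.7 + 229) = 13.81 kΩ.
V_out = 31.0 × 13.81 / (68.0 + 13.81) = 31.0 × 13.81/81.81 = 5.23 V.
(Unloaded it would have been 5.51 V.)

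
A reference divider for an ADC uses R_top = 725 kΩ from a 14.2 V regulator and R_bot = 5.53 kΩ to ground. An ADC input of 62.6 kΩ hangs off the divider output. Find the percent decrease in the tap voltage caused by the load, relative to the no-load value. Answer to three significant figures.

The divider's output (Thévenin) resistance is R_top‖R_bot = 5.488 kΩ.
Fractional drop under load = R_th/(R_th + R_L) = 5.488 / (5.488 + 62.6) = 0.08060.
So the output falls by 8.06 %.

8.06 %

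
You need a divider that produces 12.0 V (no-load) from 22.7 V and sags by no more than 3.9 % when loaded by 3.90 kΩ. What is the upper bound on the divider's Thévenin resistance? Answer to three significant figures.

Loading drop = R_th/(R_th + R_L) ≤ 0.0390, so R_th ≤ R_L · ε/(1−ε) = 3.90 kΩ × 0.0390/0.9610 = 158 Ω.

R_th ≤ 158 Ω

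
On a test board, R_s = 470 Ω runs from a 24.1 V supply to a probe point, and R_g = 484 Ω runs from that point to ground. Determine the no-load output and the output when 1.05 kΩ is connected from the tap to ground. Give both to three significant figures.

Unloaded: 12.2 V; loaded: 9.96 V

Open-circuit: V = 24.1 × 484/(470 + 484) = 12.2 V.
With the load, R_g becomes R_g‖R_L = 331.3 Ω, so V = 24.1 × 331.3/801.3 = 9.96 V.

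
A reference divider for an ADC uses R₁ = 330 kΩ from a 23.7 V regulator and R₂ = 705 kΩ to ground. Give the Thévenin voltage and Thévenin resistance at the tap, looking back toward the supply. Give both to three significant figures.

V_th is the open-circuit tap voltage: 23.7 × 705/(330 + 705) = 16.1 V.
With the supply zeroed, R₁ and R₂ appear in parallel from the tap: R_th = R₁‖R₂ = (330 × 705)/1035 = 225 kΩ.

V_th = 16.1 V, R_th = 225 kΩ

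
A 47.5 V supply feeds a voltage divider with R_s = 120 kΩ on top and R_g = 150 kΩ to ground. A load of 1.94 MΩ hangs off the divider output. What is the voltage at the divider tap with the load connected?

The load sits in parallel with R_g: R_g‖R_L = (150 × 1940) / (150 + 1940) = 139.2 kΩ.
V_out = 47.5 × 139.2 / (120 + 139.2) = 47.5 × 139.2/259.2 = 25.5 V.
(Unloaded it would have been 26.4 V.)

V_out ≈ 25.5 V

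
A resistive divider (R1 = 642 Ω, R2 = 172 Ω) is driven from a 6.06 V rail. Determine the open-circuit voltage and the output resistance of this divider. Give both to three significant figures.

V_th = 1.28 V, R_th = 136 Ω

V_th is the open-circuit tap voltage: 6.06 × 172/(642 + 172) = 1.28 V.
With the supply zeroed, R1 and R2 appear in parallel from the tap: R_th = R1‖R2 = (642 × 172)/814.0 = 136 Ω.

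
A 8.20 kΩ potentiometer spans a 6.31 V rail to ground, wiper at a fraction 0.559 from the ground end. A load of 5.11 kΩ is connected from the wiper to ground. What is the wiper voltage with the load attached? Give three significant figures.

V ≈ 2.53 V

The wiper splits the pot into (1−α)R = 3.616 kΩ above and αR = 4.584 kΩ below.
Lower section ‖ load = 2.416 kΩ.
V_wiper = 6.31 × 2.416/(3.616 + 2.416) = 2.53 V.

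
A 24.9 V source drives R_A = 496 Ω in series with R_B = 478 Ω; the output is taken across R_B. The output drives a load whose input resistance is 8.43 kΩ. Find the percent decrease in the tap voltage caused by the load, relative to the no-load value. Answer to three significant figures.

The divider's output (Thévenin) resistance is R_A‖R_B = 243.4 Ω.
Fractional drop under load = R_th/(R_th + R_L) = 243.4 / (243.4 + 8430) = 0.02806.
So the output falls by 2.81 %.

2.81 %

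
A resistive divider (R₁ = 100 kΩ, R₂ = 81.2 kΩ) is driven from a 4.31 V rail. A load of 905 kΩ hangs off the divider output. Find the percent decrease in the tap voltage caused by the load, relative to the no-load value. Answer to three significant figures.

4.72 %

The divider's output (Thévenin) resistance is R₁‖R₂ = 44.81 kΩ.
Fractional drop under load = R_th/(R_th + R_L) = 44.81 / (44.81 + 905) = 0.04718.
So the output falls by 4.72 %.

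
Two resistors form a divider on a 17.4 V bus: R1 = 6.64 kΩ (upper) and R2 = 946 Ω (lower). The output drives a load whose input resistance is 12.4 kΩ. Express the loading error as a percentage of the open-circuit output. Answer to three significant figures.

6.26 %

The divider's output (Thévenin) resistance is R1‖R2 = 828.0 Ω.
Fractional drop under load = R_th/(R_th + R_L) = 828.0 / (828.0 + 12400) = 0.06260.
So the output falls by 6.26 %.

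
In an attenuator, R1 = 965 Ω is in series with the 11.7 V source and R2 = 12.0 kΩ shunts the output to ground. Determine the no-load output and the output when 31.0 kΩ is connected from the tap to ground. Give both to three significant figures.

Open-circuit: V = 11.7 × 12000/(965 + 12000) = 10.8 V.
With the load, R2 becomes R2‖R_L = 8651 Ω, so V = 11.7 × 8651/9616 = 10.5 V.

Unloaded: 10.8 V; loaded: 10.5 V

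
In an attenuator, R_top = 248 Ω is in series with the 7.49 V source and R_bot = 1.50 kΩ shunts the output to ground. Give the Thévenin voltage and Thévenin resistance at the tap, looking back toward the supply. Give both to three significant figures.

V_th = 6.43 V, R_th = 213 Ω

V_th is the open-circuit tap voltage: 7.49 × 1500/(248 + 1500) = 6.43 V.
With the supply zeroed, R_top and R_bot appear in parallel from the tap: R_th = R_top‖R_bot = (248 × 1500)/1748 = 213 Ω.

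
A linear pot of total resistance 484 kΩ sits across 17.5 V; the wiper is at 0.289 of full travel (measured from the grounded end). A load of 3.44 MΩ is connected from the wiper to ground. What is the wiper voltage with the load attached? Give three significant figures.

The wiper splits the pot into (1−α)R = 344.1 kΩ above and αR = 139.9 kΩ below.
Lower section ‖ load = 134.4 kΩ.
V_wiper = 17.5 × 134.4/(344.1 + 134.4) = 4.92 V.

V ≈ 4.92 V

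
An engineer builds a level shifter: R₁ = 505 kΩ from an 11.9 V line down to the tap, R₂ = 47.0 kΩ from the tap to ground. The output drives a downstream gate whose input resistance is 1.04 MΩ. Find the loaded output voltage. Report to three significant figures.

V_out ≈ 0.973 V

The load sits in parallel with R₂: R₂‖R_L = (47.0 × 1040) / (47.0 + 1040) = 44.97 kΩ.
V_out = 11.9 × 44.97 / (505 + 44.97) = 11.9 × 44.97/550.0 = 0.973 V.
(Unloaded it would have been 1.01 V.)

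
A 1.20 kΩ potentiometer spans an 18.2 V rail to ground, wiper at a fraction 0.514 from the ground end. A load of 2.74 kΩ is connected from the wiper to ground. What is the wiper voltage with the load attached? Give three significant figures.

V ≈ 8.43 V

The wiper splits the pot into (1−α)R = 583.2 Ω above and αR = 616.8 Ω below.
Lower section ‖ load = 503.5 Ω.
V_wiper = 18.2 × 503.5/(583.2 + 503.5) = 8.43 V.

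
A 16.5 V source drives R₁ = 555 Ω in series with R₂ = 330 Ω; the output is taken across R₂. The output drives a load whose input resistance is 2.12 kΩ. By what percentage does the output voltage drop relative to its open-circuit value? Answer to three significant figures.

8.89 %

The divider's output (Thévenin) resistance is R₁‖R₂ = 206.9 Ω.
Fractional drop under load = R_th/(R_th + R_L) = 206.9 / (206.9 + 2120) = 0.08894.
So the output falls by 8.89 %.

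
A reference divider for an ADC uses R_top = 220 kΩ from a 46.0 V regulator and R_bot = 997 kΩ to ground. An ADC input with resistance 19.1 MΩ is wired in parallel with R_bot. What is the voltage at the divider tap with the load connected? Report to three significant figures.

V_out ≈ 37.3 V

The load sits in parallel with R_bot: R_bot‖R_L = (997 × 19100) / (997 + 19100) = 947.5 kΩ.
V_out = 46.0 × 947.5 / (220 + 947.5) = 46.0 × 947.5/1168 = 37.3 V.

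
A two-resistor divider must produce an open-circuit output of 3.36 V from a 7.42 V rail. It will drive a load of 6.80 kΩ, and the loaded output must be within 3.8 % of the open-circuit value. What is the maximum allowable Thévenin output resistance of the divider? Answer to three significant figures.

R_th ≤ 269 Ω

Loading drop = R_th/(R_th + R_L) ≤ 0.0380, so R_th ≤ R_L · ε/(1−ε) = 6.80 kΩ × 0.0380/0.9620 = 269 Ω.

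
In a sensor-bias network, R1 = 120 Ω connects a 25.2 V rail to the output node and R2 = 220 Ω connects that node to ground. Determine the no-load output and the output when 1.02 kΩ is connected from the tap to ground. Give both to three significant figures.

Unloaded: 16.3 V; loaded: 15.2 V

Open-circuit: V = 25.2 × 220/(120 + 220) = 16.3 V.
With the load, R2 becomes R2‖R_L = 181.0 Ω, so V = 25.2 × 181.0/301.0 = 15.2 V.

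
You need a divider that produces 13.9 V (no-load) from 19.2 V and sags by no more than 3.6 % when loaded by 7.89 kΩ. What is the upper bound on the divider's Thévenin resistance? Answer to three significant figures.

Loading drop = R_th/(R_th + R_L) ≤ 0.0360, so R_th ≤ R_L · ε/(1−ε) = 7.89 kΩ × 0.0360/0.9640 = 295 Ω.

R_th ≤ 295 Ω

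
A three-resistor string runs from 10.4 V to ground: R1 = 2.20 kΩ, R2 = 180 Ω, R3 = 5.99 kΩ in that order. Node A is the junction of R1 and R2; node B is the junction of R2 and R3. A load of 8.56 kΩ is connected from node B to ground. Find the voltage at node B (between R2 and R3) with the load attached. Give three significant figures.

At node B, R3 is in parallel with the load: R3‖R_L = 3524 Ω.
Below node A the resistance is R2 + (R3‖R_L) = 3704 Ω, so V_A = 10.4 × 3704/5904 = 6.525 V.
Then V_B = V_A × (R3‖R_L)/(R2 + R3‖R_L) = 6.525 × 3524/3704 = 6.21 V.

V ≈ 6.21 V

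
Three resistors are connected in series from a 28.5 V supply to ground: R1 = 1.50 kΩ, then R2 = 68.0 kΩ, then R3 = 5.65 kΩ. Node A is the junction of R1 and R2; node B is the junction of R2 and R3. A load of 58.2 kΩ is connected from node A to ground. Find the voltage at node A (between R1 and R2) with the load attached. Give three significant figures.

V ≈ 27.2 V

Below node A the series string R2+R3 = 73.65 kΩ sits in parallel with the 58.2 kΩ load: 32.51 kΩ.
V_A = 28.5 × 32.51/(1.50 + 32.51) = 27.2 V.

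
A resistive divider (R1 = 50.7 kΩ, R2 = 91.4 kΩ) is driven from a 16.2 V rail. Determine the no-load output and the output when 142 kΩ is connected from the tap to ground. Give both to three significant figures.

Unloaded: 10.4 V; loaded: 8.47 V

Open-circuit: V = 16.2 × 91.4/(50.7 + 91.4) = 10.4 V.
With the load, R2 becomes R2‖R_L = 55.61 kΩ, so V = 16.2 × 55.61/106.3 = 8.47 V.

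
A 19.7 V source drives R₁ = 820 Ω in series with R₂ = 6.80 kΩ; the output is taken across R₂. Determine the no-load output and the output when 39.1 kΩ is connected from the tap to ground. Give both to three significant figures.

Unloaded: 17.6 V; loaded: 17.3 V

Open-circuit: V = 19.7 × 6800/(820 + 6800) = 17.6 V.
With the load, R₂ becomes R₂‖R_L = 5793 Ω, so V = 19.7 × 5793/6613 = 17.3 V.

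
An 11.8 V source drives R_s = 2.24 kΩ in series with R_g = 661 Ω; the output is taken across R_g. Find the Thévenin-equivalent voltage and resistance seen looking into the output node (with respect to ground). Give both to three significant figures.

V_th is the open-circuit tap voltage: 11.8 × 661/(2240 + 661) = 2.69 V.
With the supply zeroed, R_s and R_g appear in parallel from the tap: R_th = R_s‖R_g = (2240 × 661)/2901 = 510 Ω.

V_th = 2.69 V, R_th = 510 Ω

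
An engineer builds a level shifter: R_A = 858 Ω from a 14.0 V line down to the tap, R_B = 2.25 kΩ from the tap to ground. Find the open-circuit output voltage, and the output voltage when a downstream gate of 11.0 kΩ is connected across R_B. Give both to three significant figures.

Unloaded: 10.1 V; loaded: 9.59 V

Open-circuit: V = 14.0 × 2250/(858 + 2250) = 10.1 V.
With the load, R_B becomes R_B‖R_L = 1868 Ω, so V = 14.0 × 1868/2726 = 9.59 V.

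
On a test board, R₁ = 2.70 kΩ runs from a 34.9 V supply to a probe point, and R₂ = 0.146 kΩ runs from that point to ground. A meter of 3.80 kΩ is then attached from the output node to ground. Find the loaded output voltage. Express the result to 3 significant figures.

The load sits in parallel with R₂: R₂‖R_L = (146 × 3800) / (146 + 3800) = 140.6 Ω.
V_out = 34.9 × 140.6 / (2700 + 140.6) = 34.9 × 140.6/2841 = 1.73 V.
(Unloaded it would have been 1.79 V.)

V_out ≈ 1.73 V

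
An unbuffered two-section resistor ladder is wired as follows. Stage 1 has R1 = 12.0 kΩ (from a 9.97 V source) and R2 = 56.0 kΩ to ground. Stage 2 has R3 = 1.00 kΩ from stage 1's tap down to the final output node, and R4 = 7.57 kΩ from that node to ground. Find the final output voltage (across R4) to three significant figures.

V_out ≈ 3.37 V

Stage 2 presents R3+R4 = 8.570 kΩ as a load on stage 1's tap.
Stage 1's lower leg becomes R2‖(R3+R4) = 7.433 kΩ, so V_mid = 9.97 × 7.433/19.43 = 3.813 V.
Stage 2 is itself unloaded: V_out = V_mid × R4/(R3+R4) = 3.813 × 7.57/8.570 = 3.37 V.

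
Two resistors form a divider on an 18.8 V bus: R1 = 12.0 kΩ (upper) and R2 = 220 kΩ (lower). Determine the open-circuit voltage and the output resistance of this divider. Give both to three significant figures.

V_th = 17.8 V, R_th = 11.4 kΩ

V_th is the open-circuit tap voltage: 18.8 × 220/(12.0 + 220) = 17.8 V.
With the supply zeroed, R1 and R2 appear in parallel from the tap: R_th = R1‖R2 = (12.0 × 220)/232.0 = 11.4 kΩ.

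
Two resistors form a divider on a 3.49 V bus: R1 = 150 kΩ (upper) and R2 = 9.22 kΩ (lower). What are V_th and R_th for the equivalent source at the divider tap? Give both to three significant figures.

V_th = 0.202 V, R_th = 8.69 kΩ

V_th is the open-circuit tap voltage: 3.49 × 9.22/(150 + 9.22) = 0.202 V.
With the supply zeroed, R1 and R2 appear in parallel from the tap: R_th = R1‖R2 = (150 × 9.22)/159.2 = 8.69 kΩ.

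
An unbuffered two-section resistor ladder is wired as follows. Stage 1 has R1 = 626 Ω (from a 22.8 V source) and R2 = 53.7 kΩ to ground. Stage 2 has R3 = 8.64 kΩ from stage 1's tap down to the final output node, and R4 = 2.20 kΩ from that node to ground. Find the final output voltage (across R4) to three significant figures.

V_out ≈ 4.33 V

Stage 2 presents R3+R4 = 10840 Ω as a load on stage 1's tap.
Stage 1's lower leg becomes R2‖(R3+R4) = 9019 Ω, so V_mid = 22.8 × 9019/9645 = 21.32 V.
Stage 2 is itself unloaded: V_out = V_mid × R4/(R3+R4) = 21.32 × 2200/10840 = 4.33 V.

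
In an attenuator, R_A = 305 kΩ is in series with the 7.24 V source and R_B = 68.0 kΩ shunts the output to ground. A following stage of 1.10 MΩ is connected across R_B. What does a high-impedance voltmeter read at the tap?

The load sits in parallel with R_B: R_B‖R_L = (68.0 × 1100) / (68.0 + 1100) = 64.04 kΩ.
V_out = 7.24 × 64.04 / (305 + 64.04) = 7.24 × 64.04/369.0 = 1.26 V.

V_out ≈ 1.26 V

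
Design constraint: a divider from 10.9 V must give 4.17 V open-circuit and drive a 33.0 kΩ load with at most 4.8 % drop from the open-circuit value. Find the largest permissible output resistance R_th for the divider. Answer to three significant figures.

Loading drop = R_th/(R_th + R_L) ≤ 0.0480, so R_th ≤ R_L · ε/(1−ε) = 33.0 kΩ × 0.0480/0.9520 = 1.66 kΩ.
(Any R1, R2 with R2/(R1+R2) = 0.383 and R1‖R2 ≤ 1.66 kΩ will meet the spec.)

R_th ≤ 1.66 kΩ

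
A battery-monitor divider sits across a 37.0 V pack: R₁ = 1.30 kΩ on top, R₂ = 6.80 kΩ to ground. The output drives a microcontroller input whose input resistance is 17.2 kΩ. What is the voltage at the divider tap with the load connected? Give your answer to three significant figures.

V_out ≈ 29.2 V

The load sits in parallel with R₂: R₂‖R_L = (6.80 × 17.2) / (6.80 + 17.2) = 4.873 kΩ.
V_out = 37.0 × 4.873 / (1.30 + 4.873) = 37.0 × 4.873/6.173 = 29.2 V.
(Unloaded it would have been 31.1 V.)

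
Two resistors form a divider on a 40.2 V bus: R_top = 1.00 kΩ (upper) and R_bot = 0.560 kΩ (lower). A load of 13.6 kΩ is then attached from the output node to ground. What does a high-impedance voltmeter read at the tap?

The load sits in parallel with R_bot: R_bot‖R_L = (560 × 13600) / (560 + 13600) = 537.9 Ω.
V_out = 40.2 × 537.9 / (1000 + 537.9) = 40.2 × 537.9/1538 = 14.1 V.
(Unloaded it would have been 14.4 V.)

V_out ≈ 14.1 V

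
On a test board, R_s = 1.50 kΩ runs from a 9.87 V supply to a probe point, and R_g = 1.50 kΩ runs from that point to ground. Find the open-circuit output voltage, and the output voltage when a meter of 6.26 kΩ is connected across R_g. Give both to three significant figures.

Open-circuit: V = 9.87 × 1.50/(1.50 + 1.50) = 4.93 V.
With the load, R_g becomes R_g‖R_L = 1.210 kΩ, so V = 9.87 × 1.210/2.710 = 4.41 V.

Unloaded: 4.93 V; loaded: 4.41 V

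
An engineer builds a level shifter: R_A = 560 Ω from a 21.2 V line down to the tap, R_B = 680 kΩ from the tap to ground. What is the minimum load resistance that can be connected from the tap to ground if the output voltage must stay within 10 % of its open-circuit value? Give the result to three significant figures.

Output resistance R_th = R_A‖R_B = (560 × 680000)/680600 = 559.5 Ω.
The fractional drop is R_th/(R_th + R_L); requiring this ≤ 0.100 gives R_L ≥ R_th(1/0.100 − 1) = 559.5 × 9.000 = 5.04 kΩ.

R_L(min) ≈ 5.04 kΩ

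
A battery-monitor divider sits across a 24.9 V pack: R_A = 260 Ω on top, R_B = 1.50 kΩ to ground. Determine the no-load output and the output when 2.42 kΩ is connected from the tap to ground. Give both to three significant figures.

Open-circuit: V = 24.9 × 1500/(260 + 1500) = 21.2 V.
With the load, R_B becomes R_B‖R_L = 926.0 Ω, so V = 24.9 × 926.0/1186 = 19.4 V.

Unloaded: 21.2 V; loaded: 19.4 V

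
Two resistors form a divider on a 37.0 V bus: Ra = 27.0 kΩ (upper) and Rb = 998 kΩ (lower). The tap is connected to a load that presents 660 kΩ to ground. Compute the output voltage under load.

V_out ≈ 34.6 V

The load sits in parallel with Rb: Rb‖R_L = (998 × 660) / (998 + 660) = 397.3 kΩ.
V_out = 37.0 × 397.3 / (27.0 + 397.3) = 37.0 × 397.3/424.3 = 34.6 V.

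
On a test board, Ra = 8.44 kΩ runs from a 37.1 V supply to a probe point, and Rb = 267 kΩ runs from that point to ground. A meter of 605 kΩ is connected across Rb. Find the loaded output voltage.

V_out ≈ 35.5 V

The load sits in parallel with Rb: Rb‖R_L = (267 × 605) / (267 + 605) = 185.2 kΩ.
V_out = 37.1 × 185.2 / (8.44 + 185.2) = 37.1 × 185.2/193.7 = 35.5 V.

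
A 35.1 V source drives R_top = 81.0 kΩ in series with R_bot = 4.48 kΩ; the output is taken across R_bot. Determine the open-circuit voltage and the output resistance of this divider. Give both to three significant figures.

V_th = 1.84 V, R_th = 4.25 kΩ

V_th is the open-circuit tap voltage: 35.1 × 4.48/(81.0 + 4.48) = 1.84 V.
With the supply zeroed, R_top and R_bot appear in parallel from the tap: R_th = R_top‖R_bot = (81.0 × 4.48)/85.48 = 4.25 kΩ.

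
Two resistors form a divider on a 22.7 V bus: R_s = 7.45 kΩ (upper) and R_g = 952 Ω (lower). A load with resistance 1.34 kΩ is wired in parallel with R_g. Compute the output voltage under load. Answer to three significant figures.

V_out ≈ 1.58 V

The load sits in parallel with R_g: R_g‖R_L = (952 × 1340) / (952 + 1340) = 556.6 Ω.
V_out = 22.7 × 556.6 / (7450 + 556.6) = 22.7 × 556.6/8007 = 1.58 V.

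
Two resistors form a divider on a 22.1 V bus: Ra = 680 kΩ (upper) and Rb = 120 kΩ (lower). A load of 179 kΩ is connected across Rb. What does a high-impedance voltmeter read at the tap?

The load sits in parallel with Rb: Rb‖R_L = (120 × 179) / (120 + 179) = 71.84 kΩ.
V_out = 22.1 × 71.84 / (680 + 71.84) = 22.1 × 71.84/751.8 = 2.11 V.

V_out ≈ 2.11 V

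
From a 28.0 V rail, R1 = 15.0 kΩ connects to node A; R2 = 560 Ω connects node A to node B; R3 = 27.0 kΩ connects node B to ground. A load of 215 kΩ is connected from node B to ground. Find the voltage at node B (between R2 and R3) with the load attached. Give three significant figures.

V ≈ 17.0 V

At node B, R3 is in parallel with the load: R3‖R_L = 23990 Ω.
Below node A the resistance is R2 + (R3‖R_L) = 24550 Ω, so V_A = 28.0 × 24550/39550 = 17.38 V.
Then V_B = V_A × (R3‖R_L)/(R2 + R3‖R_L) = 17.38 × 23990/24550 = 17.0 V.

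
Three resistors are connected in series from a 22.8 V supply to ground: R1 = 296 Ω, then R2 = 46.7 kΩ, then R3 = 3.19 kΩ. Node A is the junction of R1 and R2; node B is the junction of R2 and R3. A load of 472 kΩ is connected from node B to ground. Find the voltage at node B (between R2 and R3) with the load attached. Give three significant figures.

At node B, R3 is in parallel with the load: R3‖R_L = 3169 Ω.
Below node A the resistance is R2 + (R3‖R_L) = 49870 Ω, so V_A = 22.8 × 49870/50160 = 22.67 V.
Then V_B = V_A × (R3‖R_L)/(R2 + R3‖R_L) = 22.67 × 3169/49870 = 1.44 V.

V ≈ 1.44 V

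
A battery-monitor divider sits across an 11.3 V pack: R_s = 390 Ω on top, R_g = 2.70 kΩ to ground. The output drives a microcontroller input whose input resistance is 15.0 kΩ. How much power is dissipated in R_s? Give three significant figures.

P ≈ 6.94 mW

Total resistance from the source is R_s + (R_g‖R_L) = 2678 Ω, so I = 11.3/2678 Ω = 4.219 mA.
P = I²·R_s = (4.219 mA)² × 390 Ω = 6.94 mW.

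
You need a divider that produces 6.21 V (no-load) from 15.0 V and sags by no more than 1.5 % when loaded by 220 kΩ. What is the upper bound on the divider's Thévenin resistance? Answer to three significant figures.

R_th ≤ 3.35 kΩ

Loading drop = R_th/(R_th + R_L) ≤ 0.0150, so R_th ≤ R_L · ε/(1−ε) = 220 kΩ × 0.0150/0.9850 = 3.35 kΩ.
(Any R1, R2 with R2/(R1+R2) = 0.414 and R1‖R2 ≤ 3.35 kΩ will meet the spec.)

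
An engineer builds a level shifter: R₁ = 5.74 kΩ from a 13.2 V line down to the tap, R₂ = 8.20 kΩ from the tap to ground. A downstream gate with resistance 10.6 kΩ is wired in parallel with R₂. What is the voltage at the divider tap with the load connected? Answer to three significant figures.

V_out ≈ 5.89 V

The load sits in parallel with R₂: R₂‖R_L = (8.20 × 10.6) / (8.20 + 10.6) = 4.623 kΩ.
V_out = 13.2 × 4.623 / (5.74 + 4.623) = 13.2 × 4.623/10.36 = 5.89 V.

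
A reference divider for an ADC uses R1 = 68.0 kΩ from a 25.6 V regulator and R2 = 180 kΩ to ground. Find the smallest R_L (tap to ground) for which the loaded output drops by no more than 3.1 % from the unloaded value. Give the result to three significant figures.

R_L(min) ≈ 1.54 MΩ

Output resistance R_th = R1‖R2 = (68.0 × 180)/248.0 = 49.35 kΩ.
The fractional drop is R_th/(R_th + R_L); requiring this ≤ 0.0310 gives R_L ≥ R_th(1/0.0310 − 1) = 49.35 × 31.26 = 1.54 MΩ.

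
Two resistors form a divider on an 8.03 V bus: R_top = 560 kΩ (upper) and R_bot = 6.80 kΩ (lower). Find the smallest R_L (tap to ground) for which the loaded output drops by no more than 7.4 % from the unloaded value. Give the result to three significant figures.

R_L(min) ≈ 84.1 kΩ

Output resistance R_th = R_top‖R_bot = (560 × 6.80)/566.8 = 6.718 kΩ.
The fractional drop is R_th/(R_th + R_L); requiring this ≤ 0.0740 gives R_L ≥ R_th(1/0.0740 − 1) = 6.718 × 12.51 = 84.1 kΩ.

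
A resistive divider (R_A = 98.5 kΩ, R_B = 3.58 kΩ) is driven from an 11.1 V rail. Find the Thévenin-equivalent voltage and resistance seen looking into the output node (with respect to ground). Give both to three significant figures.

V_th is the open-circuit tap voltage: 11.1 × 3.58/(98.5 + 3.58) = 0.389 V.
With the supply zeroed, R_A and R_B appear in parallel from the tap: R_th = R_A‖R_B = (98.5 × 3.58)/102.1 = 3.45 kΩ.

V_th = 0.389 V, R_th = 3.45 kΩ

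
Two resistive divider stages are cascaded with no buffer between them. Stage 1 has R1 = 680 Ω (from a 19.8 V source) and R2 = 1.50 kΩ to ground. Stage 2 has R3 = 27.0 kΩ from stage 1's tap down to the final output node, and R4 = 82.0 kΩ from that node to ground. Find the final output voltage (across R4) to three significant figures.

V_out ≈ 10.2 V

Stage 2 presents R3+R4 = 109000 Ω as a load on stage 1's tap.
Stage 1's lower leg becomes R2‖(R3+R4) = 1480 Ω, so V_mid = 19.8 × 1480/2160 = 13.57 V.
Stage 2 is itself unloaded: V_out = V_mid × R4/(R3+R4) = 13.57 × 82000/109000 = 10.2 V.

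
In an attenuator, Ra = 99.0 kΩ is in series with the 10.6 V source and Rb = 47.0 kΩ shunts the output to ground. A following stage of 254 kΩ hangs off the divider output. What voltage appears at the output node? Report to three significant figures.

The load sits in parallel with Rb: Rb‖R_L = (47.0 × 254) / (47.0 + 254) = 39.66 kΩ.
V_out = 10.6 × 39.66 / (99.0 + 39.66) = 10.6 × 39.66/138.7 = 3.03 V.
(Unloaded it would have been 3.41 V.)

V_out ≈ 3.03 V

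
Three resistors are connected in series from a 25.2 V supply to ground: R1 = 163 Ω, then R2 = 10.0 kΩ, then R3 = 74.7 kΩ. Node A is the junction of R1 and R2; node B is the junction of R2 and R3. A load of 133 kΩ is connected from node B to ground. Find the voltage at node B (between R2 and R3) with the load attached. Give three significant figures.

V ≈ 20.8 V

At node B, R3 is in parallel with the load: R3‖R_L = 47830 Ω.
Below node A the resistance is R2 + (R3‖R_L) = 57830 Ω, so V_A = 25.2 × 57830/58000 = 25.13 V.
Then V_B = V_A × (R3‖R_L)/(R2 + R3‖R_L) = 25.13 × 47830/57830 = 20.8 V.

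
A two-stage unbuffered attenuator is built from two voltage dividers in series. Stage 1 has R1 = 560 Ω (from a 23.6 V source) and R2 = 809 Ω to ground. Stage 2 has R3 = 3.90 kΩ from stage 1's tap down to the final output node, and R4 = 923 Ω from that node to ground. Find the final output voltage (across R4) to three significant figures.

Stage 2 presents R3+R4 = 4823 Ω as a load on stage 1's tap.
Stage 1's lower leg becomes R2‖(R3+R4) = 692.8 Ω, so V_mid = 23.6 × 692.8/1253 = 13.05 V.
Stage 2 is itself unloaded: V_out = V_mid × R4/(R3+R4) = 13.05 × 923/4823 = 2.50 V.

V_out ≈ 2.50 V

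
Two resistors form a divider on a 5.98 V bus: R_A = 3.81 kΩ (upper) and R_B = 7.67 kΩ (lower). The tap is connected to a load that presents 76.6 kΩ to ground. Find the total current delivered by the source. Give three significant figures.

R_B‖R_L = 6.972 kΩ, so the source sees R_A + R_B‖R_L = 10.78 kΩ.
I = 5.98 V / 10.78 kΩ = 0.555 mA.

I ≈ 0.555 mA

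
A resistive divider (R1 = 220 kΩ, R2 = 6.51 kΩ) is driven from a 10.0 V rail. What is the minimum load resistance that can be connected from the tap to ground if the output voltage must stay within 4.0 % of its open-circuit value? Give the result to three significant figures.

R_L(min) ≈ 152 kΩ

Output resistance R_th = R1‖R2 = (220 × 6.51)/226.5 = 6.323 kΩ.
The fractional drop is R_th/(R_th + R_L); requiring this ≤ 0.0400 gives R_L ≥ R_th(1/0.0400 − 1) = 6.323 × 24.00 = 152 kΩ.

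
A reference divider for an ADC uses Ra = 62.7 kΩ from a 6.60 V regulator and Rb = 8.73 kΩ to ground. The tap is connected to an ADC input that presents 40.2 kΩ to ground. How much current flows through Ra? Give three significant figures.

I ≈ 0.0945 mA

Rb‖R_L = 7.172 kΩ, so the source sees Ra + Rb‖R_L = 69.87 kΩ.
I = 6.60 V / 69.87 kΩ = 0.0945 mA.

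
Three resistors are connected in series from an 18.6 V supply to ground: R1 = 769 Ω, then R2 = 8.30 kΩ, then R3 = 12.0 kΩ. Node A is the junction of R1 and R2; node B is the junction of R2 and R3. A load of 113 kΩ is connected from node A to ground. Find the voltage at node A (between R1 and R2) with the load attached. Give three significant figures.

V ≈ 17.8 V

Below node A the series string R2+R3 = 20300 Ω sits in parallel with the 113000 Ω load: 17210 Ω.
V_A = 18.6 × 17210/(769 + 17210) = 17.8 V.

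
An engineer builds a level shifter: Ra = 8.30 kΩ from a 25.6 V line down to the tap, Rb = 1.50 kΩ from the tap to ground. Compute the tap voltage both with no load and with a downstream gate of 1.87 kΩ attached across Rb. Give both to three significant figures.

Open-circuit: V = 25.6 × 1.50/(8.30 + 1.50) = 3.92 V.
With the load, Rb becomes Rb‖R_L = 0.8323 kΩ, so V = 25.6 × 0.8323/9.132 = 2.33 V.

Unloaded: 3.92 V; loaded: 2.33 V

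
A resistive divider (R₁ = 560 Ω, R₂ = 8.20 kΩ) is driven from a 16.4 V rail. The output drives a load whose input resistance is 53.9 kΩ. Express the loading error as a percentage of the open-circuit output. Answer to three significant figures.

The divider's output (Thévenin) resistance is R₁‖R₂ = 524.2 Ω.
Fractional drop under load = R_th/(R_th + R_L) = 524.2 / (524.2 + 53900) = 0.009632.
So the output falls by 0.963 %.

0.963 %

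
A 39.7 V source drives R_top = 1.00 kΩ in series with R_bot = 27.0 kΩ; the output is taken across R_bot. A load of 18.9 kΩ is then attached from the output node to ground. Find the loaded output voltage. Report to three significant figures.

V_out ≈ 36.4 V

The load sits in parallel with R_bot: R_bot‖R_L = (27.0 × 18.9) / (27.0 + 18.9) = 11.12 kΩ.
V_out = 39.7 × 11.12 / (1.00 + 11.12) = 39.7 × 11.12/12.12 = 36.4 V.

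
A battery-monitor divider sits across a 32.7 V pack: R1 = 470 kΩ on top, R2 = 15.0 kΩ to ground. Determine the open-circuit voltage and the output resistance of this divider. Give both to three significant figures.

V_th is the open-circuit tap voltage: 32.7 × 15.0/(470 + 15.0) = 1.01 V.
With the supply zeroed, R1 and R2 appear in parallel from the tap: R_th = R1‖R2 = (470 × 15.0)/485.0 = 14.5 kΩ.

V_th = 1.01 V, R_th = 14.5 kΩ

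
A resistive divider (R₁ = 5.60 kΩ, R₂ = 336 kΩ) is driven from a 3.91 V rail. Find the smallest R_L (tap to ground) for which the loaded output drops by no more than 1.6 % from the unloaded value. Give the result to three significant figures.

R_L(min) ≈ 339 kΩ

Output resistance R_th = R₁‖R₂ = (5.60 × 336)/341.6 = 5.508 kΩ.
The fractional drop is R_th/(R_th + R_L); requiring this ≤ 0.0160 gives R_L ≥ R_th(1/0.0160 − 1) = 5.508 × 61.50 = 339 kΩ.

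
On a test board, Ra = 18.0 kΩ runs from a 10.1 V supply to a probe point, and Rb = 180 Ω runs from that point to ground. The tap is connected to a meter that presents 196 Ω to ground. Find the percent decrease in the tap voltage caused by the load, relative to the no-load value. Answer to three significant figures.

The divider's output (Thévenin) resistance is Ra‖Rb = 178.2 Ω.
Fractional drop under load = R_th/(R_th + R_L) = 178.2 / (178.2 + 196) = 0.4762.
So the output falls by 47.6 %.

47.6 %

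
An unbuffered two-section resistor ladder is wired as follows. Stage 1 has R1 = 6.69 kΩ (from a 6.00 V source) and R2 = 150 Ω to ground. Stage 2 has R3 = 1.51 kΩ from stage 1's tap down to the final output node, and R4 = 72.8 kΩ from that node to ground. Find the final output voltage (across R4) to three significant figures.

Stage 2 presents R3+R4 = 74310 Ω as a load on stage 1's tap.
Stage 1's lower leg becomes R2‖(R3+R4) = 149.7 Ω, so V_mid = 6.00 × 149.7/6840 = 0.1313 V.
Stage 2 is itself unloaded: V_out = V_mid × R4/(R3+R4) = 0.1313 × 72800/74310 = 0.129 V.

V_out ≈ 0.129 V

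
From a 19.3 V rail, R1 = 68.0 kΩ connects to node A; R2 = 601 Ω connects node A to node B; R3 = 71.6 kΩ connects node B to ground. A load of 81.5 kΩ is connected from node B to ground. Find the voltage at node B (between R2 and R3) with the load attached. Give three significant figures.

At node B, R3 is in parallel with the load: R3‖R_L = 38110 Ω.
Below node A the resistance is R2 + (R3‖R_L) = 38720 Ω, so V_A = 19.3 × 38720/106700 = 7.002 V.
Then V_B = V_A × (R3‖R_L)/(R2 + R3‖R_L) = 7.002 × 38110/38720 = 6.89 V.

V ≈ 6.89 V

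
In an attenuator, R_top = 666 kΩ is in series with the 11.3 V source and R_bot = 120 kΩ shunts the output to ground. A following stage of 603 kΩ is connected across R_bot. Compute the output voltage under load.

V_out ≈ 1.48 V

The load sits in parallel with R_bot: R_bot‖R_L = (120 × 603) / (120 + 603) = 100.1 kΩ.
V_out = 11.3 × 100.1 / (666 + 100.1) = 11.3 × 100.1/766.1 = 1.48 V.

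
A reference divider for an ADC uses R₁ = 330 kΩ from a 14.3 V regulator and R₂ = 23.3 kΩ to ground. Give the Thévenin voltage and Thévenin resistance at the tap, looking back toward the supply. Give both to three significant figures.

V_th is the open-circuit tap voltage: 14.3 × 23.3/(330 + 23.3) = 0.943 V.
With the supply zeroed, R₁ and R₂ appear in parallel from the tap: R_th = R₁‖R₂ = (330 × 23.3)/353.3 = 21.8 kΩ.

V_th = 0.943 V, R_th = 21.8 kΩ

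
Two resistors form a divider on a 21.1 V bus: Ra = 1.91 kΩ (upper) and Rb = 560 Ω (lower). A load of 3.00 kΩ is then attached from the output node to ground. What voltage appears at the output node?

The load sits in parallel with Rb: Rb‖R_L = (560 × 3000) / (560 + 3000) = 471.9 Ω.
V_out = 21.1 × 471.9 / (1910 + 471.9) = 21.1 × 471.9/2382 = 4.18 V.

V_out ≈ 4.18 V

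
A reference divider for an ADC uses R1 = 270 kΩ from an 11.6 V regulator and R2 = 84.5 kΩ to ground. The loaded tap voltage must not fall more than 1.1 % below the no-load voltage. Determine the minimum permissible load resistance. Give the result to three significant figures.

R_L(min) ≈ 5.79 MΩ

Output resistance R_th = R1‖R2 = (270 × 84.5)/354.5 = 64.36 kΩ.
The fractional drop is R_th/(R_th + R_L); requiring this ≤ 0.0110 gives R_L ≥ R_th(1/0.0110 − 1) = 64.36 × 89.91 = 5.79 MΩ.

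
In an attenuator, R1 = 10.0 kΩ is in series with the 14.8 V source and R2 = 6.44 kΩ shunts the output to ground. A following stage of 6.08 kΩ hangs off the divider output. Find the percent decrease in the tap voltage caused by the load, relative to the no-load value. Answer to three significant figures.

39.2 %

Unloaded V = 14.8 × 6.44/16.44 = 5.798 V.
Loaded: R2‖R_L = 3.127 kΩ, giving V = 14.8 × 3.127/13.13 = 3.526 V.
Drop = (5.798 − 3.526) / 5.798 = 39.2 %.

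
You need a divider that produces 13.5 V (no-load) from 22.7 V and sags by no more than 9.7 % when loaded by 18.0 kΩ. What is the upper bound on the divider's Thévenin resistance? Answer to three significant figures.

R_th ≤ 1.93 kΩ

Loading drop = R_th/(R_th + R_L) ≤ 0.0970, so R_th ≤ R_L · ε/(1−ε) = 18.0 kΩ × 0.0970/0.9030 = 1.93 kΩ.
(Any R1, R2 with R2/(R1+R2) = 0.595 and R1‖R2 ≤ 1.93 kΩ will meet the spec.)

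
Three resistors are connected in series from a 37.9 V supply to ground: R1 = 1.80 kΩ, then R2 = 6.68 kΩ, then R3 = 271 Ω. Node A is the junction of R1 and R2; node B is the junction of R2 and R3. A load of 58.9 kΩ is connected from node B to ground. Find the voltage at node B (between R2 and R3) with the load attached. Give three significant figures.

V ≈ 1.17 V

At node B, R3 is in parallel with the load: R3‖R_L = 269.8 Ω.
Below node A the resistance is R2 + (R3‖R_L) = 6950 Ω, so V_A = 37.9 × 6950/8750 = 30.10 V.
Then V_B = V_A × (R3‖R_L)/(R2 + R3‖R_L) = 30.10 × 269.8/6950 = 1.17 V.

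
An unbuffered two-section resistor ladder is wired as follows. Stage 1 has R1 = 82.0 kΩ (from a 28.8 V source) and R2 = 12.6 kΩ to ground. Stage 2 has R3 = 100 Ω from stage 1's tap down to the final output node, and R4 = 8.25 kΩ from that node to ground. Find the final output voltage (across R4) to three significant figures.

V_out ≈ 1.64 V

Stage 2 presents R3+R4 = 8350 Ω as a load on stage 1's tap.
Stage 1's lower leg becomes R2‖(R3+R4) = 5022 Ω, so V_mid = 28.8 × 5022/87020 = 1.662 V.
Stage 2 is itself unloaded: V_out = V_mid × R4/(R3+R4) = 1.662 × 8250/8350 = 1.64 V.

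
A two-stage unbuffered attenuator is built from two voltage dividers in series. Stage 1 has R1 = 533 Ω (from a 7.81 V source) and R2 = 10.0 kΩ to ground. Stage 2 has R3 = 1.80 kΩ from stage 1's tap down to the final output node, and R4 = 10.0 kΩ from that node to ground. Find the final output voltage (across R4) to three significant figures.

V_out ≈ 6.03 V

Stage 2 presents R3+R4 = 11800 Ω as a load on stage 1's tap.
Stage 1's lower leg becomes R2‖(R3+R4) = 5413 Ω, so V_mid = 7.81 × 5413/5946 = 7.110 V.
Stage 2 is itself unloaded: V_out = V_mid × R4/(R3+R4) = 7.110 × 10000/11800 = 6.03 V.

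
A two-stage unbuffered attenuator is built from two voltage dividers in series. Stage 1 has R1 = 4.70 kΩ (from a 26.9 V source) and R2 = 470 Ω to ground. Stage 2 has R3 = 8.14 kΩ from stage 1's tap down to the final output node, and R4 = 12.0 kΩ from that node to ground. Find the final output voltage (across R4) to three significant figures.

V_out ≈ 1.43 V

Stage 2 presents R3+R4 = 20140 Ω as a load on stage 1's tap.
Stage 1's lower leg becomes R2‖(R3+R4) = 459.3 Ω, so V_mid = 26.9 × 459.3/5159 = 2.395 V.
Stage 2 is itself unloaded: V_out = V_mid × R4/(R3+R4) = 2.395 × 12000/20140 = 1.43 V.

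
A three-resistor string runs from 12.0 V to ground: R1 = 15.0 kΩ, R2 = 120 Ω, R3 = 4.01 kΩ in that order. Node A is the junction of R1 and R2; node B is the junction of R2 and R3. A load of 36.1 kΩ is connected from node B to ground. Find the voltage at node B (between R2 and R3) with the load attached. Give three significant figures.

V ≈ 2.31 V

At node B, R3 is in parallel with the load: R3‖R_L = 3609 Ω.
Below node A the resistance is R2 + (R3‖R_L) = 3729 Ω, so V_A = 12.0 × 3729/18730 = 2.389 V.
Then V_B = V_A × (R3‖R_L)/(R2 + R3‖R_L) = 2.389 × 3609/3729 = 2.31 V.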